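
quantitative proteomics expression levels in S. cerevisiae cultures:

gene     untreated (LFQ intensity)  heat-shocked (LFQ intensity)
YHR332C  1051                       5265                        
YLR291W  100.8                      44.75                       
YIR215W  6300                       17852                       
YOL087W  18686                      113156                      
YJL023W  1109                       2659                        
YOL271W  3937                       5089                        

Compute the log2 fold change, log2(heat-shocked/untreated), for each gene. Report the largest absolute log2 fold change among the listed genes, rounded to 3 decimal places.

log2(5265/1051) = 2.325  (YHR332C)
log2(44.75/100.8) = -1.172  (YLR291W)
log2(17852/6300) = 1.503  (YIR215W)
log2(113156/18686) = 2.598  (YOL087W)
log2(2659/1109) = 1.262  (YJL023W)
log2(5089/3937) = 0.370  (YOL271W)
The largest magnitude belongs to YOL087W.

2.598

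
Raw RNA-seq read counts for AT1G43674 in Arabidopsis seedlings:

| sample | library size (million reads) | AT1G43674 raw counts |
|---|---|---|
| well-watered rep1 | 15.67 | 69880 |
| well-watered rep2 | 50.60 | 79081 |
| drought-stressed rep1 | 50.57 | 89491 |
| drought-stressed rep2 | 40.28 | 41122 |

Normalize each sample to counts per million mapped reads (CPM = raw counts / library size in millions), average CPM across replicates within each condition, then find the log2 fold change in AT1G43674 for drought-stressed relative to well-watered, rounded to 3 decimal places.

CPM(well-watered rep1) = 69880 / 15.67 = 4459.4767
CPM(well-watered rep2) = 79081 / 50.60 = 1562.8656
CPM(drought-stressed rep1) = 89491 / 50.57 = 1769.6460
CPM(drought-stressed rep2) = 41122 / 40.28 = 1020.9037
mean CPM(well-watered) = 3011.1712; mean CPM(drought-stressed) = 1395.2749
Fold change = 1395.2749 / 3011.1712 = 0.46337
log2(0.46337) = -1.1098

-1.110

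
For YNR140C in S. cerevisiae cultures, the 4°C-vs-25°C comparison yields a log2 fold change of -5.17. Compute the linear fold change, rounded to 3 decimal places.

0.028

Fold change = 2^(-5.17) = 0.0278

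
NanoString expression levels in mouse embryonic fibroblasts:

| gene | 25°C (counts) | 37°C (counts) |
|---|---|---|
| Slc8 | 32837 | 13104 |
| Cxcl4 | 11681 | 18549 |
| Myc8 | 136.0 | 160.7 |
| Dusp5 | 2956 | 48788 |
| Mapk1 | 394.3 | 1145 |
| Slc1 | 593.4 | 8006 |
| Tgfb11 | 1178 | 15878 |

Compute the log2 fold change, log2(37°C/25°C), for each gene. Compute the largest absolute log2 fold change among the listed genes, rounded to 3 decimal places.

log2(13104/32837) = -1.325  (Slc8)
log2(18549/11681) = 0.667  (Cxcl4)
log2(160.7/136.0) = 0.241  (Myc8)
log2(48788/2956) = 4.045  (Dusp5)
log2(1145/394.3) = 1.538  (Mapk1)
log2(8006/593.4) = 3.754  (Slc1)
log2(15878/1178) = 3.753  (Tgfb11)
The largest magnitude belongs to Dusp5.

4.045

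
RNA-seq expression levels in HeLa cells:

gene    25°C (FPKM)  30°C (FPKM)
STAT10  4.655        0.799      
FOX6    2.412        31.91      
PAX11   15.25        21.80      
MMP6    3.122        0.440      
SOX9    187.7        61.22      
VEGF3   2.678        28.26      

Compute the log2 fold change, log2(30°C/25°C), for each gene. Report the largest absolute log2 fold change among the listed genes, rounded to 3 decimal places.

log2(0.799/4.655) = -2.543  (STAT10)
log2(31.91/2.412) = 3.726  (FOX6)
log2(21.80/15.25) = 0.516  (PAX11)
log2(0.440/3.122) = -2.827  (MMP6)
log2(61.22/187.7) = -1.616  (SOX9)
log2(28.26/2.678) = 3.400  (VEGF3)
The largest magnitude belongs to FOX6.

3.726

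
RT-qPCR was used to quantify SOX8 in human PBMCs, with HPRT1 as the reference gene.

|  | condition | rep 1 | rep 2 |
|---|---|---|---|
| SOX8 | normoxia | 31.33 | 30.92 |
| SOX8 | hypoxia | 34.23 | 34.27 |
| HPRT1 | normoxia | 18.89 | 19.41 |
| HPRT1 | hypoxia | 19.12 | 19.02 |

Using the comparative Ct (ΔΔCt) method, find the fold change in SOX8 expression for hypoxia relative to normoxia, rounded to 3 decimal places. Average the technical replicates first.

0.108

Mean Ct: SOX8 normoxia 31.125; SOX8 hypoxia 34.250; HPRT1 normoxia 19.150; HPRT1 hypoxia 19.070
ΔCt(normoxia) = 31.125 − 19.150 = 11.975
ΔCt(hypoxia) = 34.250 − 19.070 = 15.180
ΔΔCt = 15.180 − 11.975 = 3.205
Fold change = 2^(−3.205) = 0.1084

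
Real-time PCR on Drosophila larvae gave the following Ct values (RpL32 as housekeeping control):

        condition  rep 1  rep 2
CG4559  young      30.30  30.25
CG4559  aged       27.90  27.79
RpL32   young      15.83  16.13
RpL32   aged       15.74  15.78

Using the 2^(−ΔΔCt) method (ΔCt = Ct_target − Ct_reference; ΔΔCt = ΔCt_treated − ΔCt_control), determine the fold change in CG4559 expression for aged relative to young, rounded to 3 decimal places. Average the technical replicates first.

4.627

Mean Ct: CG4559 young 30.275; CG4559 aged 27.845; RpL32 young 15.980; RpL32 aged 15.760
ΔCt(young) = 30.275 − 15.980 = 14.295
ΔCt(aged) = 27.845 − 15.760 = 12.085
ΔΔCt = 12.085 − 14.295 = -2.210
Fold change = 2^(−(-2.210)) = 2^2.210 = 4.6268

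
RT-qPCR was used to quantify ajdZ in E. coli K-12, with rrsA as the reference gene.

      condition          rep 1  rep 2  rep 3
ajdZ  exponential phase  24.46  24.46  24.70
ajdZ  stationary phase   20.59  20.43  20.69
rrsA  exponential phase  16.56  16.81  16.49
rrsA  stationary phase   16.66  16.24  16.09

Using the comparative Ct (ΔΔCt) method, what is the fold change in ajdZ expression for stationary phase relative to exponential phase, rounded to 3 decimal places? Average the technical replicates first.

Mean Ct: ajdZ exponential phase 24.540; ajdZ stationary phase 20.570; rrsA exponential phase 16.620; rrsA stationary phase 16.330
ΔCt(exponential phase) = 24.540 − 16.620 = 7.920
ΔCt(stationary phase) = 20.570 − 16.330 = 4.240
ΔΔCt = 4.240 − 7.920 = -3.680
Fold change = 2^(−(-3.680)) = 2^3.680 = 12.8171

12.817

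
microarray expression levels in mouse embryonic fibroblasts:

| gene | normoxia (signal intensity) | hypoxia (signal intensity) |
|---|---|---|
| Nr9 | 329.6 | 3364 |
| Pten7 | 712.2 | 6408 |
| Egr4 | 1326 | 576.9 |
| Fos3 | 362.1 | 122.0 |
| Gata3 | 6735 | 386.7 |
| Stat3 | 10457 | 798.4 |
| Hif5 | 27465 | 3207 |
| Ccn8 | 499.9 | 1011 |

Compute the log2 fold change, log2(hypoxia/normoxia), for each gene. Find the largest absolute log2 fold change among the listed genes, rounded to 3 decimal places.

log2(3364/329.6) = 3.351  (Nr9)
log2(6408/712.2) = 3.170  (Pten7)
log2(576.9/1326) = -1.201  (Egr4)
log2(122.0/362.1) = -1.570  (Fos3)
log2(386.7/6735) = -4.122  (Gata3)
log2(798.4/10457) = -3.711  (Stat3)
log2(3207/27465) = -3.098  (Hif5)
log2(1011/499.9) = 1.016  (Ccn8)
The largest magnitude belongs to Gata3.

4.122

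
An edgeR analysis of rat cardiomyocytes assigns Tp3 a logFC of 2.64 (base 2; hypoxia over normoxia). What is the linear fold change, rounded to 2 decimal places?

6.23

Fold change = 2^(2.64) = 6.233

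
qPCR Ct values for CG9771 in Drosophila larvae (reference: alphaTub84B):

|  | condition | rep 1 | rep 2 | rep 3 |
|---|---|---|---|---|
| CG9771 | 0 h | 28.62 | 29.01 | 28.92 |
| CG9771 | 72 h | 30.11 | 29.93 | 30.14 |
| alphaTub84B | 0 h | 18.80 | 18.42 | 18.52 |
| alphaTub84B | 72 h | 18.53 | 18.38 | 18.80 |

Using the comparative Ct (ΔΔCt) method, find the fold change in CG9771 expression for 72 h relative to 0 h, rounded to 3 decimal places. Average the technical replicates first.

Mean Ct: CG9771 0 h 28.850; CG9771 72 h 30.060; alphaTub84B 0 h 18.580; alphaTub84B 72 h 18.570
ΔCt(0 h) = 28.850 − 18.580 = 10.270
ΔCt(72 h) = 30.060 − 18.570 = 11.490
ΔΔCt = 11.490 − 10.270 = 1.220
Fold change = 2^(−1.220) = 0.4293

0.429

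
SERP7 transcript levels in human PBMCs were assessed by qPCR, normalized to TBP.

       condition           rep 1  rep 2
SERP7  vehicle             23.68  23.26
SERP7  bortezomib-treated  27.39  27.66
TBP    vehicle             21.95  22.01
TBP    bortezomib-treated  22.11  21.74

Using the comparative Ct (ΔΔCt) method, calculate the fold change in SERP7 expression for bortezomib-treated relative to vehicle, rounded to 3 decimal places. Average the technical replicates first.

Mean Ct: SERP7 vehicle 23.470; SERP7 bortezomib-treated 27.525; TBP vehicle 21.980; TBP bortezomib-treated 21.925
ΔCt(vehicle) = 23.470 − 21.980 = 1.490
ΔCt(bortezomib-treated) = 27.525 − 21.925 = 5.600
ΔΔCt = 5.600 − 1.490 = 4.110
Fold change = 2^(−4.110) = 0.0579

0.058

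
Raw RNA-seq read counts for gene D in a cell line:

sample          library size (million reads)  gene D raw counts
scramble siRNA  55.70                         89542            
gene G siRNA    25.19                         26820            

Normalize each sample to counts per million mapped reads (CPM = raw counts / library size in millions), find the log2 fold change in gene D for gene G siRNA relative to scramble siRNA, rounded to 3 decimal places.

CPM(scramble siRNA) = 89542 / 55.70 = 1607.5763
CPM(gene G siRNA) = 26820 / 25.19 = 1064.7082
Fold change = 1064.7082 / 1607.5763 = 0.66231
log2(0.66231) = -0.5944

-0.594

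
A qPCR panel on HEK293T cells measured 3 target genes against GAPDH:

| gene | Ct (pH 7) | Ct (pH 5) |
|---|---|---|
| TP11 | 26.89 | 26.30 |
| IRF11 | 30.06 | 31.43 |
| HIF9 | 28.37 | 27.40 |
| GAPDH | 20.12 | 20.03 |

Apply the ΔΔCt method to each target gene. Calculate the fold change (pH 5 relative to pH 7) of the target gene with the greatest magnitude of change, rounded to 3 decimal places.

TP11: ΔΔCt = (26.30−20.03) − (26.89−20.12) = 6.27 − 6.77 = -0.50; fold change = 2^0.50 = 1.414
IRF11: ΔΔCt = (31.43−20.03) − (30.06−20.12) = 11.40 − 9.94 = 1.46; fold change = 2^-1.46 = 0.363
HIF9: ΔΔCt = (27.40−20.03) − (28.37−20.12) = 7.37 − 8.25 = -0.88; fold change = 2^0.88 = 1.840
IRF11 has the largest |ΔΔCt| = 1.46.

0.363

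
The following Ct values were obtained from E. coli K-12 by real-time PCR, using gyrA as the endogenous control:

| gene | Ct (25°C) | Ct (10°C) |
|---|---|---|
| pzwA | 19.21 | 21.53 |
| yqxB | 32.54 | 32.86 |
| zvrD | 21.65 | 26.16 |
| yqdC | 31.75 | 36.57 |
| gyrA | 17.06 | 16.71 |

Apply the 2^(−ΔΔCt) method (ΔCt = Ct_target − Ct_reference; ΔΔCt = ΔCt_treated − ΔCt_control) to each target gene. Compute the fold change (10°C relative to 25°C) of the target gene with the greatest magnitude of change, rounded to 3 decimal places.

pzwA: ΔΔCt = (21.53−16.71) − (19.21−17.06) = 4.82 − 2.15 = 2.67; fold change = 2^-2.67 = 0.157
yqxB: ΔΔCt = (32.86−16.71) − (32.54−17.06) = 16.15 − 15.48 = 0.67; fold change = 2^-0.67 = 0.629
zvrD: ΔΔCt = (26.16−16.71) − (21.65−17.06) = 9.45 − 4.59 = 4.86; fold change = 2^-4.86 = 0.034
yqdC: ΔΔCt = (36.57−16.71) − (31.75−17.06) = 19.86 − 14.69 = 5.17; fold change = 2^-5.17 = 0.028
yqdC has the largest |ΔΔCt| = 5.17.

0.028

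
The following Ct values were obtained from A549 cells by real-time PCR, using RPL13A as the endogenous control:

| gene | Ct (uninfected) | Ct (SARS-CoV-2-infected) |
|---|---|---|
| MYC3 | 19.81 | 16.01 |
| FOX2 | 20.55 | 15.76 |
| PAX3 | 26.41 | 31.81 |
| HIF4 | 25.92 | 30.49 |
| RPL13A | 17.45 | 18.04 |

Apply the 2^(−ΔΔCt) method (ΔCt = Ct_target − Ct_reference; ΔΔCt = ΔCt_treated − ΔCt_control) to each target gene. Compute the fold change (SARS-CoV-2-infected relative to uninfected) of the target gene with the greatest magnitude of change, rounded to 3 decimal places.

41.643

MYC3: ΔΔCt = (16.01−18.04) − (19.81−17.45) = -2.03 − 2.36 = -4.39; fold change = 2^4.39 = 20.966
FOX2: ΔΔCt = (15.76−18.04) − (20.55−17.45) = -2.28 − 3.10 = -5.38; fold change = 2^5.38 = 41.643
PAX3: ΔΔCt = (31.81−18.04) − (26.41−17.45) = 13.77 − 8.96 = 4.81; fold change = 2^-4.81 = 0.036
HIF4: ΔΔCt = (30.49−18.04) − (25.92−17.45) = 12.45 − 8.47 = 3.98; fold change = 2^-3.98 = 0.063
FOX2 has the largest |ΔΔCt| = 5.38.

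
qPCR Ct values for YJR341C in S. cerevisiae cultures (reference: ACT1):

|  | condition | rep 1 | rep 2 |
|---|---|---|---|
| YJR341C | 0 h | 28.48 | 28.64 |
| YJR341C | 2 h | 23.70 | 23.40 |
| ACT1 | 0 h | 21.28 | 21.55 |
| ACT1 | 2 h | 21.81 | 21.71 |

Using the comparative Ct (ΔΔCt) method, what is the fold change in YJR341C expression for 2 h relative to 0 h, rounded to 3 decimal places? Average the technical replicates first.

40.928

Mean Ct: YJR341C 0 h 28.560; YJR341C 2 h 23.550; ACT1 0 h 21.415; ACT1 2 h 21.760
ΔCt(0 h) = 28.560 − 21.415 = 7.145
ΔCt(2 h) = 23.550 − 21.760 = 1.790
ΔΔCt = 1.790 − 7.145 = -5.355
Fold change = 2^(−(-5.355)) = 2^5.355 = 40.9275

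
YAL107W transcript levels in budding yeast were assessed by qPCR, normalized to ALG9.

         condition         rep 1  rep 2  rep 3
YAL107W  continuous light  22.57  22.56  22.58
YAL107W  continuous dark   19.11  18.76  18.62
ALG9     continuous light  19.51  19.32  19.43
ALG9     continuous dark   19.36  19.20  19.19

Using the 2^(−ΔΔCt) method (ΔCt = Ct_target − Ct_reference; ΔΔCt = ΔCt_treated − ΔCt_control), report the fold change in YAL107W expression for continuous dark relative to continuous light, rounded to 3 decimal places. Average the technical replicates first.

Mean Ct: YAL107W continuous light 22.570; YAL107W continuous dark 18.830; ALG9 continuous light 19.420; ALG9 continuous dark 19.250
ΔCt(continuous light) = 22.570 − 19.420 = 3.150
ΔCt(continuous dark) = 18.830 − 19.250 = -0.420
ΔΔCt = -0.420 − 3.150 = -3.570
Fold change = 2^(−(-3.570)) = 2^3.570 = 11.8762

11.876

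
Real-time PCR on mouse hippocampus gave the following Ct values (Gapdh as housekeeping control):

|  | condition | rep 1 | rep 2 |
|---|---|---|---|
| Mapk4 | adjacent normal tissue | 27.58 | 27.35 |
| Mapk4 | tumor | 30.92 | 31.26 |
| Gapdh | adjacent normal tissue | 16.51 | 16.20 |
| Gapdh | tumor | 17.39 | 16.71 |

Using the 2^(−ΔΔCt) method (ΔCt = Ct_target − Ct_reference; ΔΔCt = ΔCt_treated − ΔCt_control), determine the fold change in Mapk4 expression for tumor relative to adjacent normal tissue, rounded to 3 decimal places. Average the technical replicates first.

0.131

Mean Ct: Mapk4 adjacent normal tissue 27.465; Mapk4 tumor 31.090; Gapdh adjacent normal tissue 16.355; Gapdh tumor 17.050
ΔCt(adjacent normal tissue) = 27.465 − 16.355 = 11.110
ΔCt(tumor) = 31.090 − 17.050 = 14.040
ΔΔCt = 14.040 − 11.110 = 2.930
Fold change = 2^(−2.930) = 0.1312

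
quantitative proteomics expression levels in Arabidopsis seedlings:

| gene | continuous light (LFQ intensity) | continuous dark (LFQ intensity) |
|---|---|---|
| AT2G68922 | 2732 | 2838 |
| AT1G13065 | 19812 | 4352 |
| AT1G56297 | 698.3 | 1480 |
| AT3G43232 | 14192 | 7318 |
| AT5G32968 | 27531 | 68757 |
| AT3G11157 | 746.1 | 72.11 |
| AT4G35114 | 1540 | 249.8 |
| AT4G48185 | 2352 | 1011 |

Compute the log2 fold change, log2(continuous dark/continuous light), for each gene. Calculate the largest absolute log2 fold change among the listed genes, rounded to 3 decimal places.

log2(2838/2732) = 0.055  (AT2G68922)
log2(4352/19812) = -2.187  (AT1G13065)
log2(1480/698.3) = 1.084  (AT1G56297)
log2(7318/14192) = -0.956  (AT3G43232)
log2(68757/27531) = 1.320  (AT5G32968)
log2(72.11/746.1) = -3.371  (AT3G11157)
log2(249.8/1540) = -2.624  (AT4G35114)
log2(1011/2352) = -1.218  (AT4G48185)
The largest magnitude belongs to AT3G11157.

3.371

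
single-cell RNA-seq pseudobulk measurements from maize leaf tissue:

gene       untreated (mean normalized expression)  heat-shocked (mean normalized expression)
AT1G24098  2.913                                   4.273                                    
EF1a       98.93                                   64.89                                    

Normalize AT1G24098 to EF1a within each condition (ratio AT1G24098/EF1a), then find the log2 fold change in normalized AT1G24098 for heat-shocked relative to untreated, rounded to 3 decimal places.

AT1G24098/EF1a (untreated) = 2.913 / 98.93 = 0.029445
AT1G24098/EF1a (heat-shocked) = 4.273 / 64.89 = 0.06585
Fold change = 0.06585 / 0.029445 = 2.2364
log2(2.2364) = 1.1612

1.161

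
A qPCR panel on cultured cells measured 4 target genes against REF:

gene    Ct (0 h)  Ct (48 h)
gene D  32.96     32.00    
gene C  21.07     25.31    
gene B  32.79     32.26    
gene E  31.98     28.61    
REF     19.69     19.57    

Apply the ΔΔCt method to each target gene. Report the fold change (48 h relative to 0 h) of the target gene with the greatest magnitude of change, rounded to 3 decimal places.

gene D: ΔΔCt = (32.00−19.57) − (32.96−19.69) = 12.43 − 13.27 = -0.84; fold change = 2^0.84 = 1.790
gene C: ΔΔCt = (25.31−19.57) − (21.07−19.69) = 5.74 − 1.38 = 4.36; fold change = 2^-4.36 = 0.049
gene B: ΔΔCt = (32.26−19.57) − (32.79−19.69) = 12.69 − 13.10 = -0.41; fold change = 2^0.41 = 1.329
gene E: ΔΔCt = (28.61−19.57) − (31.98−19.69) = 9.04 − 12.29 = -3.25; fold change = 2^3.25 = 9.514
gene C has the largest |ΔΔCt| = 4.36.

0.049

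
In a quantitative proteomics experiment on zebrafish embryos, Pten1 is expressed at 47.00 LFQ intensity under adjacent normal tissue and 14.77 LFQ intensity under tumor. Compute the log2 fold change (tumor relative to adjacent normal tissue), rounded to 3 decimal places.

Fold change = 14.77 / 47.00 = 0.3143
log2(0.3143) = -1.6700

-1.670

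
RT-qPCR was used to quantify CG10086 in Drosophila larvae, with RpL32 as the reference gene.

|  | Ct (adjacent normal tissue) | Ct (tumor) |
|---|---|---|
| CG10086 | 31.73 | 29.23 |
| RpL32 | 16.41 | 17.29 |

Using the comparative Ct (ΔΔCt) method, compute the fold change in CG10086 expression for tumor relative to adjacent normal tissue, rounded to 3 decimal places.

ΔCt(adjacent normal tissue) = 31.730 − 16.410 = 15.320
ΔCt(tumor) = 29.230 − 17.290 = 11.940
ΔΔCt = 11.940 − 15.320 = -3.380
Fold change = 2^(−(-3.380)) = 2^3.380 = 10.4107

10.411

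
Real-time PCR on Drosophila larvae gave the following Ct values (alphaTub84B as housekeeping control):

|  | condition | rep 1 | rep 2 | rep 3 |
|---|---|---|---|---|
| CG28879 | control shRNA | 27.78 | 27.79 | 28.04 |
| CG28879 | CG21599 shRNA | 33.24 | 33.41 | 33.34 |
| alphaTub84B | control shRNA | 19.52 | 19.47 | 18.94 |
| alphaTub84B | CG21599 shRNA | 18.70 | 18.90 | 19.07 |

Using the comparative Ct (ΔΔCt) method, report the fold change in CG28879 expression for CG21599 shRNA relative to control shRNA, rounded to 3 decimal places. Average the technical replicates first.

0.017

Mean Ct: CG28879 control shRNA 27.870; CG28879 CG21599 shRNA 33.330; alphaTub84B control shRNA 19.310; alphaTub84B CG21599 shRNA 18.890
ΔCt(control shRNA) = 27.870 − 19.310 = 8.560
ΔCt(CG21599 shRNA) = 33.330 − 18.890 = 14.440
ΔΔCt = 14.440 − 8.560 = 5.880
Fold change = 2^(−5.880) = 0.0170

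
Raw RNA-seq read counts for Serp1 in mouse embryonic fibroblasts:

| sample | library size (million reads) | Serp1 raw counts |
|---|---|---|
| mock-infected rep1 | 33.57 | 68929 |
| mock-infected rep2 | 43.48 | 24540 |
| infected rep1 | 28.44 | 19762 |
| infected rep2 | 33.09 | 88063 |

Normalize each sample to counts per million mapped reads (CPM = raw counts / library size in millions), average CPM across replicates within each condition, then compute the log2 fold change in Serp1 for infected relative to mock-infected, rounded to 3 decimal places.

CPM(mock-infected rep1) = 68929 / 33.57 = 2053.2916
CPM(mock-infected rep2) = 24540 / 43.48 = 564.3974
CPM(infected rep1) = 19762 / 28.44 = 694.8664
CPM(infected rep2) = 88063 / 33.09 = 2661.3176
mean CPM(mock-infected) = 1308.8445; mean CPM(infected) = 1678.0920
Fold change = 1678.0920 / 1308.8445 = 1.28212
log2(1.28212) = 0.3585

0.359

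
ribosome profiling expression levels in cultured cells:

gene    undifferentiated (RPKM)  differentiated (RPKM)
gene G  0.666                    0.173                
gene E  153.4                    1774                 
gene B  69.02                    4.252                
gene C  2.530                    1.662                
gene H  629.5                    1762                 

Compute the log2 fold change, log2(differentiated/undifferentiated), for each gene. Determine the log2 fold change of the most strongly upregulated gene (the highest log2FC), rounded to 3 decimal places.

3.532

log2(0.173/0.666) = -1.945  (gene G)
log2(1774/153.4) = 3.532  (gene E)
log2(4.252/69.02) = -4.021  (gene B)
log2(1.662/2.530) = -0.606  (gene C)
log2(1762/629.5) = 1.485  (gene H)
gene E is most strongly upregulated.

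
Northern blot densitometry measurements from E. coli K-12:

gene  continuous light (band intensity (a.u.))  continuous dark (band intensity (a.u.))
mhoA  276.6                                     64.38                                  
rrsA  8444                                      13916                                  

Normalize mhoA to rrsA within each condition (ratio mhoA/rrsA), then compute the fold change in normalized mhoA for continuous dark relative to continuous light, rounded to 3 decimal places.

mhoA/rrsA (continuous light) = 276.6 / 8444 = 0.032757
mhoA/rrsA (continuous dark) = 64.38 / 13916 = 0.0046263
Fold change = 0.0046263 / 0.032757 = 0.1412

0.141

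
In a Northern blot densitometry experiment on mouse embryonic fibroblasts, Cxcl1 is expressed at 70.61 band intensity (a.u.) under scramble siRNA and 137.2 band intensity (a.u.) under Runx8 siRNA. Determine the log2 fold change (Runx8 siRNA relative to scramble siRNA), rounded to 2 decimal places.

0.96

Fold change = 137.2 / 70.61 = 1.9431
log2(1.9431) = 0.958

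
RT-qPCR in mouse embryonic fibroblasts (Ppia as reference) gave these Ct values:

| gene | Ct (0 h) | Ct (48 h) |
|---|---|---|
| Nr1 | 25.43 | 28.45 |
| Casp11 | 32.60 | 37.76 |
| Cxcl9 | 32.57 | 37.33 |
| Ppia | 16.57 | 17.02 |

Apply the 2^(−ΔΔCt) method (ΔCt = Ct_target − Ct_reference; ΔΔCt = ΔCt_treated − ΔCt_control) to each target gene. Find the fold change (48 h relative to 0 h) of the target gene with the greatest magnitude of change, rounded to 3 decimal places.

Nr1: ΔΔCt = (28.45−17.02) − (25.43−16.57) = 11.43 − 8.86 = 2.57; fold change = 2^-2.57 = 0.168
Casp11: ΔΔCt = (37.76−17.02) − (32.60−16.57) = 20.74 − 16.03 = 4.71; fold change = 2^-4.71 = 0.038
Cxcl9: ΔΔCt = (37.33−17.02) − (32.57−16.57) = 20.31 − 16.00 = 4.31; fold change = 2^-4.31 = 0.050
Casp11 has the largest |ΔΔCt| = 4.71.

0.038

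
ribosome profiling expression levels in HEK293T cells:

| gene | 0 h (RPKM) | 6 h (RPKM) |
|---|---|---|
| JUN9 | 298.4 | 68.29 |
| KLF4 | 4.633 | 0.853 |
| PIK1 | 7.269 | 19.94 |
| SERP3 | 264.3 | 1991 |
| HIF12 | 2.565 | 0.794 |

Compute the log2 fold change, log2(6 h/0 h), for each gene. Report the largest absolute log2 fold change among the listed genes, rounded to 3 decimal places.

2.913

log2(68.29/298.4) = -2.128  (JUN9)
log2(0.853/4.633) = -2.441  (KLF4)
log2(19.94/7.269) = 1.456  (PIK1)
log2(1991/264.3) = 2.913  (SERP3)
log2(0.794/2.565) = -1.692  (HIF12)
The largest magnitude belongs to SERP3.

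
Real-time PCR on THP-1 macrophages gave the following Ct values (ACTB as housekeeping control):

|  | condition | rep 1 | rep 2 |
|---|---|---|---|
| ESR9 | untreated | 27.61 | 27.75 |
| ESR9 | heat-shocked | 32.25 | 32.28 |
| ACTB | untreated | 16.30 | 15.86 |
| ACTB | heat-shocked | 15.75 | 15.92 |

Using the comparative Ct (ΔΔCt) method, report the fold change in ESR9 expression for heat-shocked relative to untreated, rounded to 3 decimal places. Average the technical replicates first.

Mean Ct: ESR9 untreated 27.680; ESR9 heat-shocked 32.265; ACTB untreated 16.080; ACTB heat-shocked 15.835
ΔCt(untreated) = 27.680 − 16.080 = 11.600
ΔCt(heat-shocked) = 32.265 − 15.835 = 16.430
ΔΔCt = 16.430 − 11.600 = 4.830
Fold change = 2^(−4.830) = 0.0352

0.035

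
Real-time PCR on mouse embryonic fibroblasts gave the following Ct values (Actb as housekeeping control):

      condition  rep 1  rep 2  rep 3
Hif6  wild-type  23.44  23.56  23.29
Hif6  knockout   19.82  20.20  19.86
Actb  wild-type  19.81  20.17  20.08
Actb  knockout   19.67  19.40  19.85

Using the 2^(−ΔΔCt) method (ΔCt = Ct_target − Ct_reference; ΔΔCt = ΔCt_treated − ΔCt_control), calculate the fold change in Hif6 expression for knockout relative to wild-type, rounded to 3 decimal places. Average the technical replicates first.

8.515

Mean Ct: Hif6 wild-type 23.430; Hif6 knockout 19.960; Actb wild-type 20.020; Actb knockout 19.640
ΔCt(wild-type) = 23.430 − 20.020 = 3.410
ΔCt(knockout) = 19.960 − 19.640 = 0.320
ΔΔCt = 0.320 − 3.410 = -3.090
Fold change = 2^(−(-3.090)) = 2^3.090 = 8.5150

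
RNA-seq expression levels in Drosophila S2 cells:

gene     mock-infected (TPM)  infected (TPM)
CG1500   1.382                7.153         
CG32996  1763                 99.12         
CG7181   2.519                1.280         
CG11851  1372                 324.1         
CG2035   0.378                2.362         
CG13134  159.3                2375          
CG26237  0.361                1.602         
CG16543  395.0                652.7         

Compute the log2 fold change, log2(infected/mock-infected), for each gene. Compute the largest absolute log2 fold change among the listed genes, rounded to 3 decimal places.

4.153

log2(7.153/1.382) = 2.372  (CG1500)
log2(99.12/1763) = -4.153  (CG32996)
log2(1.280/2.519) = -0.977  (CG7181)
log2(324.1/1372) = -2.082  (CG11851)
log2(2.362/0.378) = 2.644  (CG2035)
log2(2375/159.3) = 3.898  (CG13134)
log2(1.602/0.361) = 2.150  (CG26237)
log2(652.7/395.0) = 0.725  (CG16543)
The largest magnitude belongs to CG32996.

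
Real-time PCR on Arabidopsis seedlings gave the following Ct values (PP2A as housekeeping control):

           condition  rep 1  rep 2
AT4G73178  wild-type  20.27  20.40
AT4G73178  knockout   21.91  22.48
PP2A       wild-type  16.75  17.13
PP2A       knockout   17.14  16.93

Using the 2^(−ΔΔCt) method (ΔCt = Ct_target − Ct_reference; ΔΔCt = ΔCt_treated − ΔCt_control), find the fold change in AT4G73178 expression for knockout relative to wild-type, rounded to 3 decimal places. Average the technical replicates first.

0.294

Mean Ct: AT4G73178 wild-type 20.335; AT4G73178 knockout 22.195; PP2A wild-type 16.940; PP2A knockout 17.035
ΔCt(wild-type) = 20.335 − 16.940 = 3.395
ΔCt(knockout) = 22.195 − 17.035 = 5.160
ΔΔCt = 5.160 − 3.395 = 1.765
Fold change = 2^(−1.765) = 0.2942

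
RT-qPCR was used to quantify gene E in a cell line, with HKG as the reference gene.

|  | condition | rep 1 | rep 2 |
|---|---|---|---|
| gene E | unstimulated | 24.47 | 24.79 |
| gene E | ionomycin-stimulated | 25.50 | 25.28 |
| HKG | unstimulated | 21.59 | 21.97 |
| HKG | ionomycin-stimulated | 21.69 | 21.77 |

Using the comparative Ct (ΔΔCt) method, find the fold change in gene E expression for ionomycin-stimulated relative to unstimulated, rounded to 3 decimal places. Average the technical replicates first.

0.570

Mean Ct: gene E unstimulated 24.630; gene E ionomycin-stimulated 25.390; HKG unstimulated 21.780; HKG ionomycin-stimulated 21.730
ΔCt(unstimulated) = 24.630 − 21.780 = 2.850
ΔCt(ionomycin-stimulated) = 25.390 − 21.730 = 3.660
ΔΔCt = 3.660 − 2.850 = 0.810
Fold change = 2^(−0.810) = 0.5704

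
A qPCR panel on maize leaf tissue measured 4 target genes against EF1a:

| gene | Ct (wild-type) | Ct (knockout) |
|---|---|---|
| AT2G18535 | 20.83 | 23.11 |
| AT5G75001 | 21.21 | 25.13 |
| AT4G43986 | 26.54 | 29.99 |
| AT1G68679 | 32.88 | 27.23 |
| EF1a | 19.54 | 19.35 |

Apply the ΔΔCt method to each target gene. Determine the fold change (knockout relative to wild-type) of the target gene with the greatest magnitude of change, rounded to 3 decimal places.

44.017

AT2G18535: ΔΔCt = (23.11−19.35) − (20.83−19.54) = 3.76 − 1.29 = 2.47; fold change = 2^-2.47 = 0.180
AT5G75001: ΔΔCt = (25.13−19.35) − (21.21−19.54) = 5.78 − 1.67 = 4.11; fold change = 2^-4.11 = 0.058
AT4G43986: ΔΔCt = (29.99−19.35) − (26.54−19.54) = 10.64 − 7.00 = 3.64; fold change = 2^-3.64 = 0.080
AT1G68679: ΔΔCt = (27.23−19.35) − (32.88−19.54) = 7.88 − 13.34 = -5.46; fold change = 2^5.46 = 44.017
AT1G68679 has the largest |ΔΔCt| = 5.46.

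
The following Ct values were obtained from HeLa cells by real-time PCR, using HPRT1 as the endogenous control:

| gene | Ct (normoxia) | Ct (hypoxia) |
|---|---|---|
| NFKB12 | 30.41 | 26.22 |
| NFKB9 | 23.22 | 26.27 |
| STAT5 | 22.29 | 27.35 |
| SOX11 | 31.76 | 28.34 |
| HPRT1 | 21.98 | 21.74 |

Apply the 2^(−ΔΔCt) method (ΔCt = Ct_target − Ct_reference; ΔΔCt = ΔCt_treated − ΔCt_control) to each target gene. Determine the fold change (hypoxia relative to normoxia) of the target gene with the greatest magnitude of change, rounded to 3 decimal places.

0.025

NFKB12: ΔΔCt = (26.22−21.74) − (30.41−21.98) = 4.48 − 8.43 = -3.95; fold change = 2^3.95 = 15.455
NFKB9: ΔΔCt = (26.27−21.74) − (23.22−21.98) = 4.53 − 1.24 = 3.29; fold change = 2^-3.29 = 0.102
STAT5: ΔΔCt = (27.35−21.74) − (22.29−21.98) = 5.61 − 0.31 = 5.30; fold change = 2^-5.30 = 0.025
SOX11: ΔΔCt = (28.34−21.74) − (31.76−21.98) = 6.60 − 9.78 = -3.18; fold change = 2^3.18 = 9.063
STAT5 has the largest |ΔΔCt| = 5.30.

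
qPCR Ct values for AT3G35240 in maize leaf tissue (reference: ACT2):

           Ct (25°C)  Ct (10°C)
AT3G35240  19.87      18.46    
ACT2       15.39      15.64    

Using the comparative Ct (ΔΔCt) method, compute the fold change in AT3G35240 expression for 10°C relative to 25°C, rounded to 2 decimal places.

3.16

ΔCt(25°C) = 19.870 − 15.390 = 4.480
ΔCt(10°C) = 18.460 − 15.640 = 2.820
ΔΔCt = 2.820 − 4.480 = -1.660
Fold change = 2^(−(-1.660)) = 2^1.660 = 3.160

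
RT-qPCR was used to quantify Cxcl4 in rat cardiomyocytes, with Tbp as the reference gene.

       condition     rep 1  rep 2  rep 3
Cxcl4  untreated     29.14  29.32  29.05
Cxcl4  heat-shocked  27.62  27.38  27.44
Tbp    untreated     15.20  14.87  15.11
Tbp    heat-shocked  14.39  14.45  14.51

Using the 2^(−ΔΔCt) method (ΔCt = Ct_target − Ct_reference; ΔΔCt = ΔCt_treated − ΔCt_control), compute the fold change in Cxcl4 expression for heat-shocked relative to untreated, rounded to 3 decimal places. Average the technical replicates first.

Mean Ct: Cxcl4 untreated 29.170; Cxcl4 heat-shocked 27.480; Tbp untreated 15.060; Tbp heat-shocked 14.450
ΔCt(untreated) = 29.170 − 15.060 = 14.110
ΔCt(heat-shocked) = 27.480 − 14.450 = 13.030
ΔΔCt = 13.030 − 14.110 = -1.080
Fold change = 2^(−(-1.080)) = 2^1.080 = 2.1140

2.114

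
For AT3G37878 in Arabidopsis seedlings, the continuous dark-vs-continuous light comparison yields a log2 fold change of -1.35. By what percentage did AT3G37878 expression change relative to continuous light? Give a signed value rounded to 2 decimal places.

-60.77%

Fold change = 2^(-1.35) = 0.3923
Percent change = (FC − 1) × 100% = (0.3923 − 1) × 100 = -60.77%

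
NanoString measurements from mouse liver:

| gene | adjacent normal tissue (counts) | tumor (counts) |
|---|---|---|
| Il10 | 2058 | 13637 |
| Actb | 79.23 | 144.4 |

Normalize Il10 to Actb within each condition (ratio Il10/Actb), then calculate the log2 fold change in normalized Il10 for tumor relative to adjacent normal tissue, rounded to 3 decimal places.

1.862

Il10/Actb (adjacent normal tissue) = 2058 / 79.23 = 25.975
Il10/Actb (tumor) = 13637 / 144.4 = 94.439
Fold change = 94.439 / 25.975 = 3.6358
log2(3.6358) = 1.8623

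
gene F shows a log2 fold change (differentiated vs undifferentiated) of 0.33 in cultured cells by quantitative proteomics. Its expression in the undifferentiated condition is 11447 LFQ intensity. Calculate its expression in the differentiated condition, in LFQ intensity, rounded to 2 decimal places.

14389.03

Fold change = 2^(0.33) = 1.2570
differentiated expression = 11447 × 1.2570 = 14389.03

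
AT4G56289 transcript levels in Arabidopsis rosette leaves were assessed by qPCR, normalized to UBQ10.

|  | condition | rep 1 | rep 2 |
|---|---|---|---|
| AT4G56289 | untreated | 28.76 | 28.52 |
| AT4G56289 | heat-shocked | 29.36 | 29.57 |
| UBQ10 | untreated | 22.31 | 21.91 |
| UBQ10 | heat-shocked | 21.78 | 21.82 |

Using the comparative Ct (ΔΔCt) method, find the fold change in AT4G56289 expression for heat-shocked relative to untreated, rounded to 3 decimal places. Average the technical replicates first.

Mean Ct: AT4G56289 untreated 28.640; AT4G56289 heat-shocked 29.465; UBQ10 untreated 22.110; UBQ10 heat-shocked 21.800
ΔCt(untreated) = 28.640 − 22.110 = 6.530
ΔCt(heat-shocked) = 29.465 − 21.800 = 7.665
ΔΔCt = 7.665 − 6.530 = 1.135
Fold change = 2^(−1.135) = 0.4553

0.455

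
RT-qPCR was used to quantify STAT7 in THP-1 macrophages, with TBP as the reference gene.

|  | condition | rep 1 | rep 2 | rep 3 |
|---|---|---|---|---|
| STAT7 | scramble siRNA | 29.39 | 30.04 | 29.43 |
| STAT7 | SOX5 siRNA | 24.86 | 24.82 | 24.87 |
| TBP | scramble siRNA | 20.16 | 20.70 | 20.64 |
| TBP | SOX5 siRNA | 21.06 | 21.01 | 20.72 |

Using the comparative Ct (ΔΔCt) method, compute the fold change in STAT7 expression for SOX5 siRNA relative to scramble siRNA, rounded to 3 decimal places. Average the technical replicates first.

36.758

Mean Ct: STAT7 scramble siRNA 29.620; STAT7 SOX5 siRNA 24.850; TBP scramble siRNA 20.500; TBP SOX5 siRNA 20.930
ΔCt(scramble siRNA) = 29.620 − 20.500 = 9.120
ΔCt(SOX5 siRNA) = 24.850 − 20.930 = 3.920
ΔΔCt = 3.920 − 9.120 = -5.200
Fold change = 2^(−(-5.200)) = 2^5.200 = 36.7583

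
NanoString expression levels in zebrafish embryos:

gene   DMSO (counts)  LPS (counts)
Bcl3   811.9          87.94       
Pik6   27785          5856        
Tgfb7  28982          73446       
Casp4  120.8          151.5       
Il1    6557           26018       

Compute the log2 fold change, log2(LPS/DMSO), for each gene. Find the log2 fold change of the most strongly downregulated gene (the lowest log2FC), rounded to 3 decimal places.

log2(87.94/811.9) = -3.207  (Bcl3)
log2(5856/27785) = -2.246  (Pik6)
log2(73446/28982) = 1.342  (Tgfb7)
log2(151.5/120.8) = 0.327  (Casp4)
log2(26018/6557) = 1.988  (Il1)
Bcl3 is most strongly downregulated.

-3.207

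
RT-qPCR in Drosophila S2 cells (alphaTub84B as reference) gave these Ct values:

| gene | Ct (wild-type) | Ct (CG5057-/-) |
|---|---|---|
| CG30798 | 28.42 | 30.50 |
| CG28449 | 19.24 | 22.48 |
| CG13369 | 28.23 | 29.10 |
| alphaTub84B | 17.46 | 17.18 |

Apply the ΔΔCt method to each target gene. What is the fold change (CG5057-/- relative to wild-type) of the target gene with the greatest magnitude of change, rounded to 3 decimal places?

CG30798: ΔΔCt = (30.50−17.18) − (28.42−17.46) = 13.32 − 10.96 = 2.36; fold change = 2^-2.36 = 0.195
CG28449: ΔΔCt = (22.48−17.18) − (19.24−17.46) = 5.30 − 1.78 = 3.52; fold change = 2^-3.52 = 0.087
CG13369: ΔΔCt = (29.10−17.18) − (28.23−17.46) = 11.92 − 10.77 = 1.15; fold change = 2^-1.15 = 0.451
CG28449 has the largest |ΔΔCt| = 3.52.

0.087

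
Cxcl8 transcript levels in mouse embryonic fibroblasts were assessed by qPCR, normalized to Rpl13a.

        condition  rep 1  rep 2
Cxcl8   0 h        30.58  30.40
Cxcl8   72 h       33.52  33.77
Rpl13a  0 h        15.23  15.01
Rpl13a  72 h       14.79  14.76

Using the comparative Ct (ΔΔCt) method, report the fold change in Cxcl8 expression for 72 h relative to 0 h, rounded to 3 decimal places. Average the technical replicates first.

Mean Ct: Cxcl8 0 h 30.490; Cxcl8 72 h 33.645; Rpl13a 0 h 15.120; Rpl13a 72 h 14.775
ΔCt(0 h) = 30.490 − 15.120 = 15.370
ΔCt(72 h) = 33.645 − 14.775 = 18.870
ΔΔCt = 18.870 − 15.370 = 3.500
Fold change = 2^(−3.500) = 0.0884

0.088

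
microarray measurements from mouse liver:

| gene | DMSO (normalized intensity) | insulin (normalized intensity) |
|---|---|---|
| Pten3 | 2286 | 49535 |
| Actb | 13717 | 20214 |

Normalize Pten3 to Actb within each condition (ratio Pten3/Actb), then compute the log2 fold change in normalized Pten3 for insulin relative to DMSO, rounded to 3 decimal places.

Pten3/Actb (DMSO) = 2286 / 13717 = 0.16665
Pten3/Actb (insulin) = 49535 / 20214 = 2.4505
Fold change = 2.4505 / 0.16665 = 14.7042
log2(14.7042) = 3.8782

3.878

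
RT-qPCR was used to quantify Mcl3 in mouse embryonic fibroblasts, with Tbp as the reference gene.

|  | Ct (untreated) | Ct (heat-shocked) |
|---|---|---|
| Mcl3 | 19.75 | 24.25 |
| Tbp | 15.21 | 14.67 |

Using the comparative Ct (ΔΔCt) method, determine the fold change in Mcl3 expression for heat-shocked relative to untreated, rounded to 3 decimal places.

0.030

ΔCt(untreated) = 19.750 − 15.210 = 4.540
ΔCt(heat-shocked) = 24.250 − 14.670 = 9.580
ΔΔCt = 9.580 − 4.540 = 5.040
Fold change = 2^(−5.040) = 0.0304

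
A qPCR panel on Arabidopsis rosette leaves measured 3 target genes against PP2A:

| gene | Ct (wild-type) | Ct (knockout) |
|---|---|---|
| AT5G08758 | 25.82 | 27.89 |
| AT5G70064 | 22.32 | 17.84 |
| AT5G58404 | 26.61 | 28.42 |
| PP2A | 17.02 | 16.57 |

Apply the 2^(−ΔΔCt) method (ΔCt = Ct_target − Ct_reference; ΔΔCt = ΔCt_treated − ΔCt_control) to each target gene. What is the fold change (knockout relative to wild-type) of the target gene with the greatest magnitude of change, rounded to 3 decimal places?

AT5G08758: ΔΔCt = (27.89−16.57) − (25.82−17.02) = 11.32 − 8.80 = 2.52; fold change = 2^-2.52 = 0.174
AT5G70064: ΔΔCt = (17.84−16.57) − (22.32−17.02) = 1.27 − 5.30 = -4.03; fold change = 2^4.03 = 16.336
AT5G58404: ΔΔCt = (28.42−16.57) − (26.61−17.02) = 11.85 − 9.59 = 2.26; fold change = 2^-2.26 = 0.209
AT5G70064 has the largest |ΔΔCt| = 4.03.

16.336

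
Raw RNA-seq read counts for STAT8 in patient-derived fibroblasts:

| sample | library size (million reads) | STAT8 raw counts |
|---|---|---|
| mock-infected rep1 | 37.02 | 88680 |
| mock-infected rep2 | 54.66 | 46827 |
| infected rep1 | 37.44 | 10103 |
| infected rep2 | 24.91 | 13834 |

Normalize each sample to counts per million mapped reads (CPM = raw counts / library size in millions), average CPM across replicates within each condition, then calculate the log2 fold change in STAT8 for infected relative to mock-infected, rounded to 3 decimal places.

-1.979

CPM(mock-infected rep1) = 88680 / 37.02 = 2395.4619
CPM(mock-infected rep2) = 46827 / 54.66 = 856.6959
CPM(infected rep1) = 10103 / 37.44 = 269.8451
CPM(infected rep2) = 13834 / 24.91 = 555.3593
mean CPM(mock-infected) = 1626.0789; mean CPM(infected) = 412.6022
Fold change = 412.6022 / 1626.0789 = 0.25374
log2(0.25374) = -1.9786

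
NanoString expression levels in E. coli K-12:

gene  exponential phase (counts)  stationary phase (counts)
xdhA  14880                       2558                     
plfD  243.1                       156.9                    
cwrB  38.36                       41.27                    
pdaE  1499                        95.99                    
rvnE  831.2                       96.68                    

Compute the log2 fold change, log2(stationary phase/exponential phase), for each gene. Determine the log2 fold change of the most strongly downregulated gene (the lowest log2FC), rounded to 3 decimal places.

-3.965

log2(2558/14880) = -2.540  (xdhA)
log2(156.9/243.1) = -0.632  (plfD)
log2(41.27/38.36) = 0.105  (cwrB)
log2(95.99/1499) = -3.965  (pdaE)
log2(96.68/831.2) = -3.104  (rvnE)
pdaE is most strongly downregulated.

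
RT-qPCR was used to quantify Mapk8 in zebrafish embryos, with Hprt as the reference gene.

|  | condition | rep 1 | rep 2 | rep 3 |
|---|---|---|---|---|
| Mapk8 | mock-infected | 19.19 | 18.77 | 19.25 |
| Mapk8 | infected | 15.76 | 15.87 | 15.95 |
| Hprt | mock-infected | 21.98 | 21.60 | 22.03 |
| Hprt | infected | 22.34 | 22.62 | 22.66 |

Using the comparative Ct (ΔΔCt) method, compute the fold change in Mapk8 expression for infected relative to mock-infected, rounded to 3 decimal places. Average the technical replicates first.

14.723

Mean Ct: Mapk8 mock-infected 19.070; Mapk8 infected 15.860; Hprt mock-infected 21.870; Hprt infected 22.540
ΔCt(mock-infected) = 19.070 − 21.870 = -2.800
ΔCt(infected) = 15.860 − 22.540 = -6.680
ΔΔCt = -6.680 − (-2.800) = -3.880
Fold change = 2^(−(-3.880)) = 2^3.880 = 14.7230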